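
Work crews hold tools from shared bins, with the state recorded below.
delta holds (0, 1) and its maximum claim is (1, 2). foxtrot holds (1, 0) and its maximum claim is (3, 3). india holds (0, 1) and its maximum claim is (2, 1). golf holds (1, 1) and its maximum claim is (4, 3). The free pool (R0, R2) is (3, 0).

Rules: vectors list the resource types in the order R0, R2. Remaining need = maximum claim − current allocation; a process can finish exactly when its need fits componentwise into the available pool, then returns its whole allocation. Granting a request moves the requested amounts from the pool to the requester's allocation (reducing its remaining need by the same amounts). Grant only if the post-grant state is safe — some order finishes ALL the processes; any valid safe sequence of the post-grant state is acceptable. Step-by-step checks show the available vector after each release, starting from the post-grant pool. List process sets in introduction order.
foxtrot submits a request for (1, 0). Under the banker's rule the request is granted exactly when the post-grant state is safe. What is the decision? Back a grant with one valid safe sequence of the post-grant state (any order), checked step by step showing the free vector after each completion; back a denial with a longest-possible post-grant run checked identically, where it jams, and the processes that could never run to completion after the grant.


DENY: after the grant no complete ordering would exist.
Key observation: after india, delta the pool peaks at (2, 2), and each blocked process is short somewhere: foxtrot on R2; golf on R0.
Pretend the grant happened; the run india, delta goes as far as possible. Verifying each step:
  pool = (2, 0)
  run india (needs (2, 0), free (2, 0)); after release of (0, 1) the pool is (2, 1)
  run delta (needs (1, 1), free (2, 1)); after release of (0, 1) the pool is (2, 2)
  foxtrot cannot run: need (1, 3) vs free (2, 2) (insufficient R2)
  golf cannot run: need (3, 2) vs free (2, 2) (insufficient R0)
Had the request been granted, foxtrot and golf could never finish.


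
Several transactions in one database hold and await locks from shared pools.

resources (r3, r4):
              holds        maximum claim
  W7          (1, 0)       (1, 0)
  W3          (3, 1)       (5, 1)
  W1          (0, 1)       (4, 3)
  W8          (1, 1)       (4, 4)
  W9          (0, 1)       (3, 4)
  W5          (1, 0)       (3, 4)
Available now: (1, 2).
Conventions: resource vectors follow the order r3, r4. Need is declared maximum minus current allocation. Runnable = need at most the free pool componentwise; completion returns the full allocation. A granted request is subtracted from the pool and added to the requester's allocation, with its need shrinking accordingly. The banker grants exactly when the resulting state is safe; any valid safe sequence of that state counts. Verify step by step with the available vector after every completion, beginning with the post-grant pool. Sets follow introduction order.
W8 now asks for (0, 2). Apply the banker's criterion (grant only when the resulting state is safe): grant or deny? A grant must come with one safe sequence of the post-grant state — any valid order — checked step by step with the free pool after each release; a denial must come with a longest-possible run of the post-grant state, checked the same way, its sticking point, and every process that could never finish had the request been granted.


GRANT. The post-grant state is safe; one safe sequence: W7, W3, W8, W5, W1, W9.
Key observation: after the grant the pool drops to (1, 0), which still lets W7 finish first and unwind the rest.
Verifying the post-grant state step by step:
  pool = (1, 0)
  run W7 (needs (0, 0), free (1, 0)); after release of (1, 0) the pool is (2, 0)
  run W3 (needs (2, 0), free (2, 0)); after release of (3, 1) the pool is (5, 1)
  run W8 (needs (3, 1), free (5, 1)); after release of (1, 3) the pool is (6, 4)
  run W5 (needs (2, 4), free (6, 4)); after release of (1, 0) the pool is (7, 4)
  run W1 (needs (4, 2), free (7, 4)); after release of (0, 1) the pool is (7, 5)
  run W9 (needs (3, 3), free (7, 5)); after release of (0, 1) the pool is (7, 6)


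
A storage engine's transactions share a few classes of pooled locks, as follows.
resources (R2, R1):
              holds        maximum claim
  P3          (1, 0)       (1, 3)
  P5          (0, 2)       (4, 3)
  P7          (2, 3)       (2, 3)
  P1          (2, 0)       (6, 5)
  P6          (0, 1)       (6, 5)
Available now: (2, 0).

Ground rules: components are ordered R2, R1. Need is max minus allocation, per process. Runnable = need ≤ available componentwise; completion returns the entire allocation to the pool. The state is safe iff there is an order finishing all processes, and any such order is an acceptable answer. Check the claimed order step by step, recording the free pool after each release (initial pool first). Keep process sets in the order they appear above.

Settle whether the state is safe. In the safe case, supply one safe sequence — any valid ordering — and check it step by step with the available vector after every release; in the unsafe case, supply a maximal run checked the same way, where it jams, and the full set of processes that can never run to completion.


SAFE, for example via the order P7, P5, P1, P3, P6.
Key observation: the first exact fit in this order is P5 — it needs (4, 1) with (4, 3) free, meeting a requested resource to the last unit.
Step-by-step check:
  pool = (2, 0)
  run P7 (needs (0, 0), free (2, 0)); after release of (2, 3) the pool is (4, 3)
  run P5 (needs (4, 1), free (4, 3)); after release of (0, 2) the pool is (4, 5)
  run P1 (needs (4, 5), free (4, 5)); after release of (2, 0) the pool is (6, 5)
  run P3 (needs (0, 3), free (6, 5)); after release of (1, 0) the pool is (7, 5)
  run P6 (needs (6, 4), free (7, 5)); after release of (0, 1) the pool is (7, 6)


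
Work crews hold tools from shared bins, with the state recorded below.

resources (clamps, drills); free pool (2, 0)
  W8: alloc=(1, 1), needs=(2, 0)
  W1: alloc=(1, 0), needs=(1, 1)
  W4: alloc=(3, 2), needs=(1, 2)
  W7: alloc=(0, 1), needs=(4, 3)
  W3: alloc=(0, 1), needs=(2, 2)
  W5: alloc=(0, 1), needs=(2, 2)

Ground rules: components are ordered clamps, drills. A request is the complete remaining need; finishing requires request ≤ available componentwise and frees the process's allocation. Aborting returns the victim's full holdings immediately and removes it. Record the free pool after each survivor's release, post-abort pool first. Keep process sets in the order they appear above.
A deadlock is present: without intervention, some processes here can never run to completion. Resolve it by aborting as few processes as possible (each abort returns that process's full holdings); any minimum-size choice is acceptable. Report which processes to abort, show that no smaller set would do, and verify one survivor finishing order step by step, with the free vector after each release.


The answer: abort W7.
Key observation: the returned (0, 1) from W7 is what brings W5 — unrunnable before, under any order — into play at step 2.
Minimality: the empty abort set fails — the state is deadlocked as it stands.
Survivors finish in the order: W8, W5, W3, W4, W1. Walking it through (pool after the aborts first):
  pool = (2, 1)
  W8: need (2, 0) fits (2, 1); releases (1, 1), pool now (3, 2)
  W5: need (2, 2) fits (3, 2); releases (0, 1), pool now (3, 3)
  W3: need (2, 2) fits (3, 3); releases (0, 1), pool now (3, 4)
  W4: need (1, 2) fits (3, 4); releases (3, 2), pool now (6, 6)
  W1: need (1, 1) fits (6, 6); releases (1, 0), pool now (7, 6)


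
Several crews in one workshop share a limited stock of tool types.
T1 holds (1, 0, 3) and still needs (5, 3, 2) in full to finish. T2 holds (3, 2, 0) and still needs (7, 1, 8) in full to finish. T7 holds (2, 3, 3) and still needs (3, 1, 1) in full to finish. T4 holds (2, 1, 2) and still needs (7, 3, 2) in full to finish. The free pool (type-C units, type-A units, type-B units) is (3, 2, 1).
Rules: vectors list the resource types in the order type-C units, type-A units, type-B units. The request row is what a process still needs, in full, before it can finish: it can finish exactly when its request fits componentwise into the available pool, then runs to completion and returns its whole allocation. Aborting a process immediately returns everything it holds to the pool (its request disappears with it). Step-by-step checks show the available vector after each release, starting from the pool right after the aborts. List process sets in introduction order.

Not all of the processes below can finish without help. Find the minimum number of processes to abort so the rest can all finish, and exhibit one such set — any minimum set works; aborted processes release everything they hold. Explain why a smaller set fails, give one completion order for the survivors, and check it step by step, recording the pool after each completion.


The answer: abort T4.
Key observation: before aborting T4, T2 was permanently blocked — no order could ever run it; afterwards it completes at step 3.
Minimality: the empty abort set fails — the state is deadlocked as it stands.
One survivor order: T7, T1, T2. Verifying each step (post-abort pool first):
  pool = (5, 3, 3)
  run T7 (needs (3, 1, 1), free (5, 3, 3)); after release of (2, 3, 3) the pool is (7, 6, 6)
  run T1 (needs (5, 3, 2), free (7, 6, 6)); after release of (1, 0, 3) the pool is (8, 6, 9)
  run T2 (needs (7, 1, 8), free (8, 6, 9)); after release of (3, 2, 0) the pool is (11, 8, 9)


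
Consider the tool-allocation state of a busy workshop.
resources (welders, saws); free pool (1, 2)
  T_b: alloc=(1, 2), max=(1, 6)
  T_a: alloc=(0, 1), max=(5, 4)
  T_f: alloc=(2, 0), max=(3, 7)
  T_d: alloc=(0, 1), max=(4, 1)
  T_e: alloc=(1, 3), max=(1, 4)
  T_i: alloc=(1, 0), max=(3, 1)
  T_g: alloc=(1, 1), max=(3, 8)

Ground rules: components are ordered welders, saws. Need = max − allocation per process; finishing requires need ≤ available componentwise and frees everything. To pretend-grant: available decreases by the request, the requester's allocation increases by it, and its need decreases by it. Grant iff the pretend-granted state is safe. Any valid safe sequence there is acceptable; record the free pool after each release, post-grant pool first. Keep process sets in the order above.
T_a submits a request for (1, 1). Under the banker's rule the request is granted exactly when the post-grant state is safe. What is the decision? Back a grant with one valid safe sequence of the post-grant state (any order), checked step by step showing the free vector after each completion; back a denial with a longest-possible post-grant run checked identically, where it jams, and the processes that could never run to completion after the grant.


DENY: after the grant no complete ordering would exist.
Key observation: after T_e, T_b, T_i the pool peaks at (3, 6), and each blocked process is short somewhere: T_a on welders; T_f on saws; T_d on welders; T_g on saws.
After a pretend grant, a maximal execution: T_e, T_b, T_i — then nothing else fits. Step-by-step check:
  pool = (0, 1)
  T_e: need (0, 1) fits (0, 1); releases (1, 3), pool now (1, 4)
  T_b: need (0, 4) fits (1, 4); releases (1, 2), pool now (2, 6)
  T_i: need (2, 1) fits (2, 6); releases (1, 0), pool now (3, 6)
  T_a still needs (4, 2) but only (3, 6) is free — short on welders
  T_f still needs (1, 7) but only (3, 6) is free — short on saws
  T_d still needs (4, 0) but only (3, 6) is free — short on welders
  T_g still needs (2, 7) but only (3, 6) is free — short on saws
Had the request been granted, T_a, T_f, T_d and T_g could never finish.


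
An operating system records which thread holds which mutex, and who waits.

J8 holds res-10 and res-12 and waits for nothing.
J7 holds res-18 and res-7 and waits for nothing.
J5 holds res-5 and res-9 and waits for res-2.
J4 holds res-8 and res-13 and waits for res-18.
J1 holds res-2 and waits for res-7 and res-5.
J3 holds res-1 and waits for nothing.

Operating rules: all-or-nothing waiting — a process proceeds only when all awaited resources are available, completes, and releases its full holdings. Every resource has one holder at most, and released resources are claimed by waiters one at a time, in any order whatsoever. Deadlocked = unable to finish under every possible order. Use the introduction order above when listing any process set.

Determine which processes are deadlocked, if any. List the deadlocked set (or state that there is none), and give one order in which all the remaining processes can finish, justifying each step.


Deadlocked: J5 and J1.
Key observation: the knot is the closed ring of waits J5 -> J1 -> J5; no other process is dragged down with it.
The rest can finish in the order J3, J8, J7, J4.
Check, step by step:
  run J3 (it waits on nothing); releases res-1
  run J8 (it waits on nothing); releases res-10 and res-12
  run J7 (it waits on nothing); releases res-18 and res-7
  run J4 (all its waits — res-18 — are resolved); releases res-8 and res-13


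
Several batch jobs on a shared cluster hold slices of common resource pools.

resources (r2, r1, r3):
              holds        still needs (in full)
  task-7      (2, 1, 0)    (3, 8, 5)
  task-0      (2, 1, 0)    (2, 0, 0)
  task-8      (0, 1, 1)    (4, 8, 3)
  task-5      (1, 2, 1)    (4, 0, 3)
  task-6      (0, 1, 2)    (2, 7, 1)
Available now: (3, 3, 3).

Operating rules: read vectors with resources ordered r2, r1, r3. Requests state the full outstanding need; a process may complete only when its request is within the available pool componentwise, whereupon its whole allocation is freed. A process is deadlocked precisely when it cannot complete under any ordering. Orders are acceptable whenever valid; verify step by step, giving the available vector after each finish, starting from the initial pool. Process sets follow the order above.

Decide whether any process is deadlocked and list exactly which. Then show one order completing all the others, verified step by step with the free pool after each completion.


Deadlocked set: task-7, task-8 and task-6.
Key observation: even finishing task-0, task-5 leaves just (6, 6, 4) free — too little r1 for any of the remaining processes.
The rest can finish in the order task-0, task-5. Step-by-step check:
  pool = (3, 3, 3)
  task-0 needs (2, 0, 0) <= (3, 3, 3) -> finishes; pool += (2, 1, 0) = (5, 4, 3)
  task-5 needs (4, 0, 3) <= (5, 4, 3) -> finishes; pool += (1, 2, 1) = (6, 6, 4)
None of the blocked processes ever fits:
  task-7 still needs (3, 8, 5) but only (6, 6, 4) is free — short on r1 and r3
  task-8 still needs (4, 8, 3) but only (6, 6, 4) is free — short on r1
  task-6 still needs (2, 7, 1) but only (6, 6, 4) is free — short on r1


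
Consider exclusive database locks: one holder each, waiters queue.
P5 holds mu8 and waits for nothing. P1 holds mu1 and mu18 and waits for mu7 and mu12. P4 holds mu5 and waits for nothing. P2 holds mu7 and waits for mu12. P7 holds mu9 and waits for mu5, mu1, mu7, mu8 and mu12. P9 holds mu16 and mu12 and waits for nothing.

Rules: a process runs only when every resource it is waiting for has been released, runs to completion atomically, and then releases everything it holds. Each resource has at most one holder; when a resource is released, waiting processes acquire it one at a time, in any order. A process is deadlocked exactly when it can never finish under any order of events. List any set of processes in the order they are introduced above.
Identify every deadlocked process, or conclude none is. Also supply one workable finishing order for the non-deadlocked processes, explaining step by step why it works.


The deadlocked set is empty.
Key observation: every chain of waits terminates; starting from the processes that wait on nothing, all the rest unlock in turn.
A valid finishing order for the others: P4, P9, P2, P5, P1, P7.
Step-by-step check:
  P4 waits on nothing -> runs at once and releases mu5
  P9 waits on nothing -> runs at once and releases mu16 and mu12
  run P2 (all its waits — mu12 — are resolved); releases mu7
  P5 waits on nothing -> runs at once and releases mu8
  run P1 (all its waits — mu7 and mu12 — are resolved); releases mu1 and mu18
  run P7 (all its waits — mu5, mu1, mu7, mu8 and mu12 — are resolved); releases mu9


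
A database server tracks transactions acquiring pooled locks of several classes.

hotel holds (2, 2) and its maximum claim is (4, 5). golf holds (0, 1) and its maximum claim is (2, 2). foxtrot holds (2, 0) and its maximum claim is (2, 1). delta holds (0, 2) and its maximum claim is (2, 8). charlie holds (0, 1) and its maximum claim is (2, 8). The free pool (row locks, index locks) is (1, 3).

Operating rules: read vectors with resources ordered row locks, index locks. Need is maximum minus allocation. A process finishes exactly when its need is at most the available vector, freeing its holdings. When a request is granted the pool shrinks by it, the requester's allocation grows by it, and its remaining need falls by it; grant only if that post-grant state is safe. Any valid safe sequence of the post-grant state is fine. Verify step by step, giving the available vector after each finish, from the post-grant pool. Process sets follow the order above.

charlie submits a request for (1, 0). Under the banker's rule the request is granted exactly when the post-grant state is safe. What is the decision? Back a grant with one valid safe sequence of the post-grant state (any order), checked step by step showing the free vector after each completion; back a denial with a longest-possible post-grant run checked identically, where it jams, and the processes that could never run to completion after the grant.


GRANT: granting preserves safety; a valid post-grant sequence is foxtrot, hotel, golf, delta, charlie.
Key observation: (0, 3) free after granting still covers foxtrot first, and each release covers the next.
Step-by-step check of the post-grant state:
  pool = (0, 3)
  foxtrot needs (0, 1) <= (0, 3) -> finishes; pool += (2, 0) = (2, 3)
  hotel needs (2, 3) <= (2, 3) -> finishes; pool += (2, 2) = (4, 5)
  golf needs (2, 1) <= (4, 5) -> finishes; pool += (0, 1) = (4, 6)
  delta needs (2, 6) <= (4, 6) -> finishes; pool += (0, 2) = (4, 8)
  charlie needs (1, 7) <= (4, 8) -> finishes; pool += (1, 1) = (5, 9)


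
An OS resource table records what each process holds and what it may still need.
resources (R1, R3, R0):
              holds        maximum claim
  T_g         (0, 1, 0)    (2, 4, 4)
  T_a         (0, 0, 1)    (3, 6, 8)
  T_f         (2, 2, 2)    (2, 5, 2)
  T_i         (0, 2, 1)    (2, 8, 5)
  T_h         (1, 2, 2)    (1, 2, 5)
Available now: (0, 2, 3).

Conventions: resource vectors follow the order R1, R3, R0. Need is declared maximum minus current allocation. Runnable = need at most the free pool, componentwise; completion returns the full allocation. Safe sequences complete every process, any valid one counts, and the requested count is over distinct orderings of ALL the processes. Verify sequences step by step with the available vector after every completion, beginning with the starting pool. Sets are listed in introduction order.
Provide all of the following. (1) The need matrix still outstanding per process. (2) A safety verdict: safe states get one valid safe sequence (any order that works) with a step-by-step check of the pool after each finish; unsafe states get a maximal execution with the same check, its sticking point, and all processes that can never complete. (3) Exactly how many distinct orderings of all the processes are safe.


(1) Outstanding need per process (order R1, R3, R0):
  T_g: (2, 3, 4)
  T_a: (3, 6, 7)
  T_f: (0, 3, 0)
  T_i: (2, 6, 4)
  T_h: (0, 0, 3)
(2) SAFE — a valid safe sequence is T_h, T_f, T_i, T_g, T_a.
Key observation: the order's first zero-slack moment is T_h ((0, 0, 3) needed, (0, 2, 3) free — a requested resource with nothing to spare).
Step-by-step check:
  pool = (0, 2, 3)
  T_h needs (0, 0, 3) <= (0, 2, 3) -> finishes; pool += (1, 2, 2) = (1, 4, 5)
  T_f needs (0, 3, 0) <= (1, 4, 5) -> finishes; pool += (2, 2, 2) = (3, 6, 7)
  T_i needs (2, 6, 4) <= (3, 6, 7) -> finishes; pool += (0, 2, 1) = (3, 8, 8)
  T_g needs (2, 3, 4) <= (3, 8, 8) -> finishes; pool += (0, 1, 0) = (3, 9, 8)
  T_a needs (3, 6, 7) <= (3, 9, 8) -> finishes; pool += (0, 0, 1) = (3, 9, 9)
(3) Exactly 6 of the possible complete orderings are safe sequences.


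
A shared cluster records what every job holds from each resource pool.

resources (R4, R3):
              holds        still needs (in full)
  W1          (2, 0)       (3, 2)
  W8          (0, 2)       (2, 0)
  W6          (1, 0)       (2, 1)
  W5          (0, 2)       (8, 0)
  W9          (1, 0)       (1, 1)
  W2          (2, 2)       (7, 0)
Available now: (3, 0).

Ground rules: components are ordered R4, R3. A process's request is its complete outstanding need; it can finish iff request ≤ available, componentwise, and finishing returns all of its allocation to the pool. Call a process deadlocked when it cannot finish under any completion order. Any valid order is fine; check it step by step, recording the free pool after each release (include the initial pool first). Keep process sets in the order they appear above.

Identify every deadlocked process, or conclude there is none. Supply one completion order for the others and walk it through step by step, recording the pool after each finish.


Nothing here is deadlocked.
Key observation: beginning at W8, releases accumulate fast enough that every process eventually fits.
The rest can finish in the order W8, W1, W9, W6, W2, W5. Verifying each step:
  pool = (3, 0)
  W8: need (2, 0) fits (3, 0); releases (0, 2), pool now (3, 2)
  W1: need (3, 2) fits (3, 2); releases (2, 0), pool now (5, 2)
  W9: need (1, 1) fits (5, 2); releases (1, 0), pool now (6, 2)
  W6: need (2, 1) fits (6, 2); releases (1, 0), pool now (7, 2)
  W2: need (7, 0) fits (7, 2); releases (2, 2), pool now (9, 4)
  W5: need (8, 0) fits (9, 4); releases (0, 2), pool now (9, 6)


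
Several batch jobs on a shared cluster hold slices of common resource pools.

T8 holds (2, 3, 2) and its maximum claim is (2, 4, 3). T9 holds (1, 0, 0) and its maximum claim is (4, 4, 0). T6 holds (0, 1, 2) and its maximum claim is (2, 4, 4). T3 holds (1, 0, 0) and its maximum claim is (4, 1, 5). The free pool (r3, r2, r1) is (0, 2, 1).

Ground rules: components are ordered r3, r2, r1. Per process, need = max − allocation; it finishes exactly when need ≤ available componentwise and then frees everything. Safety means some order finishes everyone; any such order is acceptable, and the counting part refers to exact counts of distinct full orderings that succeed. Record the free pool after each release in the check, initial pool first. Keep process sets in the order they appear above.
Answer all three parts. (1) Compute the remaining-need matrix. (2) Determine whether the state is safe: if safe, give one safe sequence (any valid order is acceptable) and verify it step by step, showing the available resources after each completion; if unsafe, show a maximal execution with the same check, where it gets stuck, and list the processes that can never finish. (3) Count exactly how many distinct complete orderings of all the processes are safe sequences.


(1) Remaining need (order r3, r2, r1):
  T8: (0, 1, 1)
  T9: (3, 4, 0)
  T6: (2, 3, 2)
  T3: (3, 1, 5)
(2) The state is UNSAFE.
Key observation: once T8, T6 finish, the pool peaks at (2, 6, 5) — and every remaining process still needs more r3 than that.
A maximal execution: T8, T6 — then nothing else fits. Step-by-step check:
  pool = (0, 2, 1)
  T8: need (0, 1, 1) fits (0, 2, 1); releases (2, 3, 2), pool now (2, 5, 3)
  T6: need (2, 3, 2) fits (2, 5, 3); releases (0, 1, 2), pool now (2, 6, 5)
  T9 cannot run: need (3, 4, 0) vs free (2, 6, 5) (insufficient r3)
  T3 cannot run: need (3, 1, 5) vs free (2, 6, 5) (insufficient r3)
Never able to finish: T9 and T3.
(3) Precisely 0 of the possible complete orderings are safe sequences.


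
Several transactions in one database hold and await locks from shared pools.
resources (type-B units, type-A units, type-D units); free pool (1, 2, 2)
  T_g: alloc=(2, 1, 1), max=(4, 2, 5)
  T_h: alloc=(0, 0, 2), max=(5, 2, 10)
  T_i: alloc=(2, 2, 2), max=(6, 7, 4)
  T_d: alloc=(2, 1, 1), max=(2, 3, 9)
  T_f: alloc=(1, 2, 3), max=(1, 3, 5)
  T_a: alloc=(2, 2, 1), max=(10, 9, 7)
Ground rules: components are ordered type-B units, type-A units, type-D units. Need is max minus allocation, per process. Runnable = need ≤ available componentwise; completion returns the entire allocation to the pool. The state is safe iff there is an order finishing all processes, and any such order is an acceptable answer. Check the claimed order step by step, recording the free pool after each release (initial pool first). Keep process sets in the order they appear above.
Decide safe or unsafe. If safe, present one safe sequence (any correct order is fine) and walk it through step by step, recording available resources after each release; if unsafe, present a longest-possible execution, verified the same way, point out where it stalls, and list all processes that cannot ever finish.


The state is SAFE; one workable sequence: T_f, T_g, T_i, T_d, T_a, T_h.
Key observation: T_f marks the first exact bind of the order: its need (0, 1, 2) fits the free (1, 2, 2) with zero slack on a requested resource.
Check, step by step:
  pool = (1, 2, 2)
  T_f: need (0, 1, 2) fits (1, 2, 2); releases (1, 2, 3), pool now (2, 4, 5)
  T_g: need (2, 1, 4) fits (2, 4, 5); releases (2, 1, 1), pool now (4, 5, 6)
  T_i: need (4, 5, 2) fits (4, 5, 6); releases (2, 2, 2), pool now (6, 7, 8)
  T_d: need (0, 2, 8) fits (6, 7, 8); releases (2, 1, 1), pool now (8, 8, 9)
  T_a: need (8, 7, 6) fits (8, 8, 9); releases (2, 2, 1), pool now (10, 10, 10)
  T_h: need (5, 2, 8) fits (10, 10, 10); releases (0, 0, 2), pool now (10, 10, 12)


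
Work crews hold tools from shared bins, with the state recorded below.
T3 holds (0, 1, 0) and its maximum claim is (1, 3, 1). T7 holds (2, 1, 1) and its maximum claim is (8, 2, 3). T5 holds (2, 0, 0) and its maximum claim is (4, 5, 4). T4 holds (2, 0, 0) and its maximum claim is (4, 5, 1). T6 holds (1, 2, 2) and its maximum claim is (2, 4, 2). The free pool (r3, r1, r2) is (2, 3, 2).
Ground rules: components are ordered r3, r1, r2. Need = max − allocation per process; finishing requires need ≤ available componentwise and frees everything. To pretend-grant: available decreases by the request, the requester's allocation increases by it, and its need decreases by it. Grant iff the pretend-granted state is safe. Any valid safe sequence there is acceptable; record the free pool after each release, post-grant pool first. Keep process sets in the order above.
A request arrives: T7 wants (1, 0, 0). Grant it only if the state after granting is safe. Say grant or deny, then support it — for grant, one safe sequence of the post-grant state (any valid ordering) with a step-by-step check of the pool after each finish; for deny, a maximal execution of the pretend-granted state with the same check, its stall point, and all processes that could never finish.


GRANT: granting preserves safety; a valid post-grant sequence is T6, T3, T5, T4, T7.
Key observation: the grant leaves (1, 3, 2) free — enough for T6, whose release restarts the cascade.
Verifying the post-grant state step by step:
  pool = (1, 3, 2)
  T6: need (1, 2, 0) fits (1, 3, 2); releases (1, 2, 2), pool now (2, 5, 4)
  T3: need (1, 2, 1) fits (2, 5, 4); releases (0, 1, 0), pool now (2, 6, 4)
  T5: need (2, 5, 4) fits (2, 6, 4); releases (2, 0, 0), pool now (4, 6, 4)
  T4: need (2, 5, 1) fits (4, 6, 4); releases (2, 0, 0), pool now (6, 6, 4)
  T7: need (5, 1, 2) fits (6, 6, 4); releases (3, 1, 1), pool now (9, 7, 5)


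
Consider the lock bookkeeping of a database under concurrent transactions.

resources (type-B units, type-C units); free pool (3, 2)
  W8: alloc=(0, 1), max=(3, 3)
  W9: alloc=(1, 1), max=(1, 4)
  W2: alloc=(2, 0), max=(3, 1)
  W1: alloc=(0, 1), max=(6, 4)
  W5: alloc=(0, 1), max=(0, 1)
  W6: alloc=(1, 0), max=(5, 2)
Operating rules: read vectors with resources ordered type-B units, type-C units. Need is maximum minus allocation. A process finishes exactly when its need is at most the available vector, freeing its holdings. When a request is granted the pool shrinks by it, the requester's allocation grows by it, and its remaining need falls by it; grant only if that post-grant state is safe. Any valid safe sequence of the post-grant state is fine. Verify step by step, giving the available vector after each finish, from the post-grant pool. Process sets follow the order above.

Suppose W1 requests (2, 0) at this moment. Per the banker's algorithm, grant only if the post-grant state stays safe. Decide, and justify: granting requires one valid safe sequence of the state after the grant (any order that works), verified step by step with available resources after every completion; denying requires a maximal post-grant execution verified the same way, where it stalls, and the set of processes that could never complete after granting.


GRANT: granting preserves safety; a valid post-grant sequence is W2, W5, W9, W8, W6, W1.
Key observation: the transfer keeps a workable pool ((1, 2)); W2 starts the safe sequence.
Step-by-step check of the post-grant state:
  pool = (1, 2)
  W2 needs (1, 1) <= (1, 2) -> finishes; pool += (2, 0) = (3, 2)
  W5 needs (0, 0) <= (3, 2) -> finishes; pool += (0, 1) = (3, 3)
  W9 needs (0, 3) <= (3, 3) -> finishes; pool += (1, 1) = (4, 4)
  W8 needs (3, 2) <= (4, 4) -> finishes; pool += (0, 1) = (4, 5)
  W6 needs (4, 2) <= (4, 5) -> finishes; pool += (1, 0) = (5, 5)
  W1 needs (4, 3) <= (5, 5) -> finishes; pool += (2, 1) = (7, 6)


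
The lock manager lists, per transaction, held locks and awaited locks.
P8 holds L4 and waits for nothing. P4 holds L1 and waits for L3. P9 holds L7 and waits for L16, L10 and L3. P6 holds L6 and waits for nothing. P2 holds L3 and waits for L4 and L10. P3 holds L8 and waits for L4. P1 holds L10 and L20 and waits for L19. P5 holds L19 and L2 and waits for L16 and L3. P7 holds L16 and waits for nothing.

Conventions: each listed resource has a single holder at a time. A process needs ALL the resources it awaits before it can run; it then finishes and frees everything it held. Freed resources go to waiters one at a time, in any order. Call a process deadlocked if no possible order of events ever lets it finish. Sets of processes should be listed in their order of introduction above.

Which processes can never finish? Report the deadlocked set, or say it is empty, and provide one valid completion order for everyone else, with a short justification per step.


Deadlocked set: P4, P9, P2, P1 and P5.
Key observation: the knot is the closed ring of waits P2 -> P1 -> P5 -> P2; P4 and P9 wait into the deadlock from upstream.
A valid finishing order for the others: P6, P7, P8, P3.
Check, step by step:
  P6: no waits; runs immediately, freeing L6
  P7: no waits; runs immediately, freeing L16
  P8: no waits; runs immediately, freeing L4
  P3: everything it awaited (L4) is free; runs, freeing L8


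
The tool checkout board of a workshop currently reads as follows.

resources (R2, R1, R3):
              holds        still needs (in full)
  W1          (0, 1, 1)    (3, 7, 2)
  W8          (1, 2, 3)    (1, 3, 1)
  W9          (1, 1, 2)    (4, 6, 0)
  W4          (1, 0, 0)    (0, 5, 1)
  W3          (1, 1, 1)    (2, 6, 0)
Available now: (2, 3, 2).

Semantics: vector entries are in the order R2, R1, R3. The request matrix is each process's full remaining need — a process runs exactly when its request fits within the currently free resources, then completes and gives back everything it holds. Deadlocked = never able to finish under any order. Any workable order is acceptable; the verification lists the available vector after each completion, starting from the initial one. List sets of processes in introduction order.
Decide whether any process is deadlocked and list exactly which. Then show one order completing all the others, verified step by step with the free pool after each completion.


Deadlocked set: W1, W9 and W3.
Key observation: R1 is the bottleneck — with W8, W4 done the pool holds (4, 5, 5), short of every remaining need.
The rest can finish in the order W8, W4. Verifying each step:
  pool = (2, 3, 2)
  run W8 (needs (1, 3, 1), free (2, 3, 2)); after release of (1, 2, 3) the pool is (3, 5, 5)
  run W4 (needs (0, 5, 1), free (3, 5, 5)); after release of (1, 0, 0) the pool is (4, 5, 5)
The stuck group stays short no matter what:
  W1 still needs (3, 7, 2) but only (4, 5, 5) is free — short on R1
  W9 still needs (4, 6, 0) but only (4, 5, 5) is free — short on R1
  W3 still needs (2, 6, 0) but only (4, 5, 5) is free — short on R1


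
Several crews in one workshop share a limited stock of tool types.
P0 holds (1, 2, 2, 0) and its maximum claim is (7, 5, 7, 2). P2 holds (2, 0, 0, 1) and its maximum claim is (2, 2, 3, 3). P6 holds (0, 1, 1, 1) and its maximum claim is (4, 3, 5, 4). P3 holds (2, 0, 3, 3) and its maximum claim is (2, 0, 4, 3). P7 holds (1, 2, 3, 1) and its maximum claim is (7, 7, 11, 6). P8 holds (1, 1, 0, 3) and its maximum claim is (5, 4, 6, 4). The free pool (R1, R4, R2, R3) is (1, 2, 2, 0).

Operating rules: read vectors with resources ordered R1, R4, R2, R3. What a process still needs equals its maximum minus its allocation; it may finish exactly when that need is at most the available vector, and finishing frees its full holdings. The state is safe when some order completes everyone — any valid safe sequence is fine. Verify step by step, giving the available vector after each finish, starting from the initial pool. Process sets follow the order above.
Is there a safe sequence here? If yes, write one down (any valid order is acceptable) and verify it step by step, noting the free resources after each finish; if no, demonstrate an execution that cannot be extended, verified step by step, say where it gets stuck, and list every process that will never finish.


SAFE — a valid safe sequence is P3, P2, P6, P8, P0, P7.
Key observation: reading the order forward, P2 is the first process whose need (0, 2, 3, 2) meets the free pool (3, 2, 5, 3) exactly on a resource it requests.
Verifying each step:
  pool = (1, 2, 2, 0)
  run P3 (needs (0, 0, 1, 0), free (1, 2, 2, 0)); after release of (2, 0, 3, 3) the pool is (3, 2, 5, 3)
  run P2 (needs (0, 2, 3, 2), free (3, 2, 5, 3)); after release of (2, 0, 0, 1) the pool is (5, 2, 5, 4)
  run P6 (needs (4, 2, 4, 3), free (5, 2, 5, 4)); after release of (0, 1, 1, 1) the pool is (5, 3, 6, 5)
  run P8 (needs (4, 3, 6, 1), free (5, 3, 6, 5)); after release of (1, 1, 0, 3) the pool is (6, 4, 6, 8)
  run P0 (needs (6, 3, 5, 2), free (6, 4, 6, 8)); after release of (1, 2, 2, 0) the pool is (7, 6, 8, 8)
  run P7 (needs (6, 5, 8, 5), free (7, 6, 8, 8)); after release of (1, 2, 3, 1) the pool is (8, 8, 11, 9)


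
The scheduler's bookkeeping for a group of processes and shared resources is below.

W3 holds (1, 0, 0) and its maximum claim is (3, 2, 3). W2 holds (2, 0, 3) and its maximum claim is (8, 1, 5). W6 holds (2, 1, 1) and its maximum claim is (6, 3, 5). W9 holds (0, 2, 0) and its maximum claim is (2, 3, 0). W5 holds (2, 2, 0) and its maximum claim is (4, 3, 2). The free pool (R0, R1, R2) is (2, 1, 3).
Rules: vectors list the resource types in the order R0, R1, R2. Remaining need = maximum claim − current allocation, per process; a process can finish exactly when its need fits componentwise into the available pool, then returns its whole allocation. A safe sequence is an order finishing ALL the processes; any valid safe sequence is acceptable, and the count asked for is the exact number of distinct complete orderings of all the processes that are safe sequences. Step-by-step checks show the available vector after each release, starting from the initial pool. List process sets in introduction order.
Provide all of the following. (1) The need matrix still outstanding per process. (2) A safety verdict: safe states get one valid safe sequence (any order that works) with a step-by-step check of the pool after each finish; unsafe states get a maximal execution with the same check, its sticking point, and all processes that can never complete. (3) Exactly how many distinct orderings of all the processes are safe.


(1) Need matrix, components ordered R0, R1, R2:
  W3: (2, 2, 3)
  W2: (6, 1, 2)
  W6: (4, 2, 4)
  W9: (2, 1, 0)
  W5: (2, 1, 2)
(2) The state is UNSAFE.
Key observation: after W9, W3, W5 the pool peaks at (5, 5, 3), and each blocked process is short somewhere: W2 on R0; W6 on R2.
A maximal execution: W9, W3, W5 — then nothing else fits. Walking it through:
  pool = (2, 1, 3)
  run W9 (needs (2, 1, 0), free (2, 1, 3)); after release of (0, 2, 0) the pool is (2, 3, 3)
  run W3 (needs (2, 2, 3), free (2, 3, 3)); after release of (1, 0, 0) the pool is (3, 3, 3)
  run W5 (needs (2, 1, 2), free (3, 3, 3)); after release of (2, 2, 0) the pool is (5, 5, 3)
  W2 cannot run: need (6, 1, 2) vs free (5, 5, 3) (insufficient R0)
  W6 cannot run: need (4, 2, 4) vs free (5, 5, 3) (insufficient R2)
Permanently blocked: W2 and W6.
(3) Exactly 0 of the possible complete orderings are safe sequences.


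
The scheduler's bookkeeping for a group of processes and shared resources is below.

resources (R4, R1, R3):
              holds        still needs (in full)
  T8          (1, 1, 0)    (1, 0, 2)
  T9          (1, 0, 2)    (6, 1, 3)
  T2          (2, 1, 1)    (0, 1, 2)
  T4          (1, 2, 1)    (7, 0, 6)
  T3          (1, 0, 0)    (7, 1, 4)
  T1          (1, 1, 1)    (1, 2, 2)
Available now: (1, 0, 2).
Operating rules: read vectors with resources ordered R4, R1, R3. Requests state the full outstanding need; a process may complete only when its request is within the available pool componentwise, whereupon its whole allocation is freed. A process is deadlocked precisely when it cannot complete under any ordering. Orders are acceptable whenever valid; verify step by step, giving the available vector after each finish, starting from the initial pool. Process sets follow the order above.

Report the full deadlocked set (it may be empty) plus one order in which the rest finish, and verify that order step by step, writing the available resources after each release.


Deadlocked set: T9, T4 and T3.
Key observation: once T8, T2, T1 finish, the pool peaks at (5, 3, 4) — and every remaining process still needs more R4 than that.
The rest can finish in the order T8, T2, T1. Verifying each step:
  pool = (1, 0, 2)
  run T8 (needs (1, 0, 2), free (1, 0, 2)); after release of (1, 1, 0) the pool is (2, 1, 2)
  run T2 (needs (0, 1, 2), free (2, 1, 2)); after release of (2, 1, 1) the pool is (4, 2, 3)
  run T1 (needs (1, 2, 2), free (4, 2, 3)); after release of (1, 1, 1) the pool is (5, 3, 4)
The stuck group stays short no matter what:
  blocked: T9 wants (6, 1, 3), pool (5, 3, 4) — not enough R4
  blocked: T4 wants (7, 0, 6), pool (5, 3, 4) — not enough R4 and R3
  blocked: T3 wants (7, 1, 4), pool (5, 3, 4) — not enough R4


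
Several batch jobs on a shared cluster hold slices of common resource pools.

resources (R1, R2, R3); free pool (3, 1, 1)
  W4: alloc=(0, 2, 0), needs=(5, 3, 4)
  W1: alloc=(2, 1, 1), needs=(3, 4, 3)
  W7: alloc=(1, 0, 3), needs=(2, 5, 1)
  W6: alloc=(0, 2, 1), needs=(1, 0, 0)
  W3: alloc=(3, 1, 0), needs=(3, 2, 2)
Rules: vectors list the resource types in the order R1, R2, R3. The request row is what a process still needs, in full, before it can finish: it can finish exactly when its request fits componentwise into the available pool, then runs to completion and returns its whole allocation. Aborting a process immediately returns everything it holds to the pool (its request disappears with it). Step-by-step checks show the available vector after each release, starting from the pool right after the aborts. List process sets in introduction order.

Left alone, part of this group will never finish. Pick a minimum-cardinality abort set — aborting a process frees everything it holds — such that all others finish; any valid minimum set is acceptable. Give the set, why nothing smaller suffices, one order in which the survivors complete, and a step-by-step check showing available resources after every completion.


Abort W1.
Key observation: aborting W1 returns (2, 1, 1), and W7 — hopeless before — runs at step 3 with the returned capacity in the pool.
No smaller set exists: with zero aborts the deadlock remains.
Survivors finish in the order: W6, W3, W7, W4. Check, step by step (pool after the aborts first):
  pool = (5, 2, 2)
  run W6 (needs (1, 0, 0), free (5, 2, 2)); after release of (0, 2, 1) the pool is (5, 4, 3)
  run W3 (needs (3, 2, 2), free (5, 4, 3)); after release of (3, 1, 0) the pool is (8, 5, 3)
  run W7 (needs (2, 5, 1), free (8, 5, 3)); after release of (1, 0, 3) the pool is (9, 5, 6)
  run W4 (needs (5, 3, 4), free (9, 5, 6)); after release of (0, 2, 0) the pool is (9, 7, 6)
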